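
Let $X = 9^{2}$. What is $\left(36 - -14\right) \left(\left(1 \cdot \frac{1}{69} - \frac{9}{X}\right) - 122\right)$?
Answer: $- \frac{1263700}{207} \approx -6104.8$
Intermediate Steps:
$X = 81$
$\left(36 - -14\right) \left(\left(1 \cdot \frac{1}{69} - \frac{9}{X}\right) - 122\right) = \left(36 - -14\right) \left(\left(1 \cdot \frac{1}{69} - \frac{9}{81}\right) - 122\right) = \left(36 + 14\right) \left(\left(1 \cdot \frac{1}{69} - \frac{1}{9}\right) - 122\right) = 50 \left(\left(\frac{1}{69} - \frac{1}{9}\right) - 122\right) = 50 \left(- \frac{20}{207} - 122\right) = 50 \left(- \frac{25274}{207}\right) = - \frac{1263700}{207}$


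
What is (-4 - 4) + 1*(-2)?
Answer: -10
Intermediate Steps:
(-4 - 4) + 1*(-2) = -8 - 2 = -10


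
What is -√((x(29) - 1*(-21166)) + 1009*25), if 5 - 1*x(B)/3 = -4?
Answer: -√46418 ≈ -215.45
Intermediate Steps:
x(B) = 27 (x(B) = 15 - 3*(-4) = 15 + 12 = 27)
-√((x(29) - 1*(-21166)) + 1009*25) = -√((27 - 1*(-21166)) + 1009*25) = -√((27 + 21166) + 25225) = -√(21193 + 25225) = -√46418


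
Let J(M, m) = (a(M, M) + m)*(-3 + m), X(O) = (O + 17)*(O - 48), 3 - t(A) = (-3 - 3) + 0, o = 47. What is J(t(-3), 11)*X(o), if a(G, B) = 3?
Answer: -7168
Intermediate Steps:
t(A) = 9 (t(A) = 3 - ((-3 - 3) + 0) = 3 - (-6 + 0) = 3 - 1*(-6) = 3 + 6 = 9)
X(O) = (-48 + O)*(17 + O) (X(O) = (17 + O)*(-48 + O) = (-48 + O)*(17 + O))
J(M, m) = (-3 + m)*(3 + m) (J(M, m) = (3 + m)*(-3 + m) = (-3 + m)*(3 + m))
J(t(-3), 11)*X(o) = (-9 + 11**2)*(-816 + 47**2 - 31*47) = (-9 + 121)*(-816 + 2209 - 1457) = 112*(-64) = -7168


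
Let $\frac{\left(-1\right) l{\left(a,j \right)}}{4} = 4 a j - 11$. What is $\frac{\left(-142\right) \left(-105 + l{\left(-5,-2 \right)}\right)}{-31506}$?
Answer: $- \frac{15691}{15753} \approx -0.99606$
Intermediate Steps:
$l{\left(a,j \right)} = 44 - 16 a j$ ($l{\left(a,j \right)} = - 4 \left(4 a j - 11\right) = - 4 \left(-11 + 4 a j\right) = 44 - 16 a j$)
$\frac{\left(-142\right) \left(-105 + l{\left(-5,-2 \right)}\right)}{-31506} = \frac{\left(-142\right) \left(-105 + \left(44 - \left(-80\right) \left(-2\right)\right)\right)}{-31506} = - 142 \left(-105 + \left(44 - 160\right)\right) \left(- \frac{1}{31506}\right) = - 142 \left(-105 - 116\right) \left(- \frac{1}{31506}\right) = \left(-142\right) \left(-221\right) \left(- \frac{1}{31506}\right) = 31382 \left(- \frac{1}{31506}\right) = - \frac{15691}{15753}$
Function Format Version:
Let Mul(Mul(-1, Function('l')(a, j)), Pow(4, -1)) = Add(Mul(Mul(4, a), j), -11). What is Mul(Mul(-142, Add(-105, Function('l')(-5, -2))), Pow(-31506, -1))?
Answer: Rational(-15691, 15753) ≈ -0.99606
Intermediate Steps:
Function('l')(a, j) = Add(44, Mul(-16, a, j)) (Function('l')(a, j) = Mul(-4, Add(Mul(Mul(4, a), j), -11)) = Mul(-4, Add(Mul(4, a, j), -11)) = Mul(-4, Add(-11, Mul(4, a, j))) = Add(44, Mul(-16, a, j)))
Mul(Mul(-142, Add(-105, Function('l')(-5, -2))), Pow(-31506, -1)) = Mul(Mul(-142, Add(-105, Add(44, Mul(-16, -5, -2)))), Pow(-31506, -1)) = Mul(Mul(-142, Add(-105, Add(44, -160))), Rational(-1, 31506)) = Mul(Mul(-142, Add(-105, -116)), Rational(-1, 31506)) = Mul(Mul(-142, -221), Rational(-1, 31506)) = Mul(31382, Rational(-1, 31506)) = Rational(-15691, 15753)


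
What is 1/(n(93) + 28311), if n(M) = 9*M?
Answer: 1/29148 ≈ 3.4308e-5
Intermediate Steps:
1/(n(93) + 28311) = 1/(9*93 + 28311) = 1/(837 + 28311) = 1/29148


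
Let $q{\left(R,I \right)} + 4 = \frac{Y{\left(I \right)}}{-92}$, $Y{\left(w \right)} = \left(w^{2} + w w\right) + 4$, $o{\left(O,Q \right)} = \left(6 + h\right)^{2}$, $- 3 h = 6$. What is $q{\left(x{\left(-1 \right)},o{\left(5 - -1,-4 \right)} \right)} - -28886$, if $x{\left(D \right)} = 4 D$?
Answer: $\frac{664157}{23} \approx 28876.0$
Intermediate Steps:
$h = -2$ ($h = \left(- \frac{1}{3}\right) 6 = -2$)
$o{\left(O,Q \right)} = 16$ ($o{\left(O,Q \right)} = \left(6 - 2\right)^{2} = 4^{2} = 16$)
$Y{\left(w \right)} = 4 + 2 w^{2}$ ($Y{\left(w \right)} = \left(w^{2} + w^{2}\right) + 4 = 2 w^{2} + 4 = 4 + 2 w^{2}$)
$q{\left(R,I \right)} = - \frac{93}{23} - \frac{I^{2}}{46}$ ($q{\left(R,I \right)} = -4 + \frac{4 + 2 I^{2}}{-92} = -4 + \left(4 + 2 I^{2}\right) \left(- \frac{1}{92}\right) = -4 - \left(\frac{1}{23} + \frac{I^{2}}{46}\right) = - \frac{93}{23} - \frac{I^{2}}{46}$)
$q{\left(x{\left(-1 \right)},o{\left(5 - -1,-4 \right)} \right)} - -28886 = \left(- \frac{93}{23} - \frac{16^{2}}{46}\right) - -28886 = \left(- \frac{93}{23} - \frac{128}{23}\right) + 28886 = - \frac{221}{23} + 28886 = \frac{664157}{23}$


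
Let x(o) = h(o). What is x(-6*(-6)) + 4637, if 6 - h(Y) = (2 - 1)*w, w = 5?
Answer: 4638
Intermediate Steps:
h(Y) = 1 (h(Y) = 6 - (2 - 1)*5 = 6 - 5 = 1)
x(o) = 1
x(-6*(-6)) + 4637 = 1 + 4637 = 4638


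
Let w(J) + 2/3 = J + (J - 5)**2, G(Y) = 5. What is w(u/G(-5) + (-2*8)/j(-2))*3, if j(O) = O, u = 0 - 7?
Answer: 637/25 ≈ 25.480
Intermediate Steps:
u = -7
w(J) = -2/3 + J + (-5 + J)**2 (w(J) = -2/3 + (J + (J - 5)**2) = -2/3 + (J + (-5 + J)**2) = -2/3 + J + (-5 + J)**2)
w(u/G(-5) + (-2*8)/j(-2))*3 = (73/3 + (-7/5 - 2*8/(-2))**2 - 9*(-7/5 - 2*8/(-2)))*3 = (73/3 + (-7*1/5 - 16*(-1/2))**2 - 9*(-7*1/5 - 16*(-1/2)))*3 = (73/3 + (-7/5 + 8)**2 - 9*(-7/5 + 8))*3 = (73/3 + (33/5)**2 - 9*33/5)*3 = (73/3 + 1089/25 - 297/5)*3 = (637/75)*3 = 637/25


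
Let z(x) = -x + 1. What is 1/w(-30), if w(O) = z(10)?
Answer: -⅑ ≈ -0.11111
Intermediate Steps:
z(x) = 1 - x
w(O) = -9 (w(O) = 1 - 1*10 = 1 - 10 = -9)
1/w(-30) = 1/(-9) = -⅑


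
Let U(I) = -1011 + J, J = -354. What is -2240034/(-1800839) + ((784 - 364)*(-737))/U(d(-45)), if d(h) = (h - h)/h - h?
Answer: 5337993814/23410907 ≈ 228.01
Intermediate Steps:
d(h) = -h (d(h) = 0/h - h = 0 - h = -h)
U(I) = -1365 (U(I) = -1011 - 354 = -1365)
-2240034/(-1800839) + ((784 - 364)*(-737))/U(d(-45)) = -2240034/(-1800839) + ((784 - 364)*(-737))/(-1365) = -2240034*(-1/1800839) + (420*(-737))*(-1/1365) = 2240034/1800839 - 309540*(-1/1365) = 2240034/1800839 + 2948/13 = 5337993814/23410907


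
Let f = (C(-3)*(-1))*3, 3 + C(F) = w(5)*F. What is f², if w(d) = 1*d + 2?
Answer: 5184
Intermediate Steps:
w(d) = 2 + d (w(d) = d + 2 = 2 + d)
C(F) = -3 + 7*F (C(F) = -3 + (2 + 5)*F = -3 + 7*F)
f = 72 (f = ((-3 + 7*(-3))*(-1))*3 = ((-3 - 21)*(-1))*3 = -24*(-1)*3 = 24*3 = 72)
f² = 72² = 5184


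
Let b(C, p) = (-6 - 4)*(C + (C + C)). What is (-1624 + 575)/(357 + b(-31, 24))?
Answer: -1049/1287 ≈ -0.81507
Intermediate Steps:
b(C, p) = -30*C (b(C, p) = -10*(C + 2*C) = -30*C)
(-1624 + 575)/(357 + b(-31, 24)) = (-1624 + 575)/(357 - 30*(-31)) = -1049/(357 + 930) = -1049/1287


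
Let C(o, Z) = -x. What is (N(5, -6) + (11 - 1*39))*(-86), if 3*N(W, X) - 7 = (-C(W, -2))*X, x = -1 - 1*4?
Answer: 4042/3 ≈ 1347.3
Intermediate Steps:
x = -5 (x = -1 - 4 = -5)
C(o, Z) = 5 (C(o, Z) = -1*(-5) = 5)
N(W, X) = 7/3 - 5*X/3 (N(W, X) = 7/3 + ((-1*5)*X)/3 = 7/3 + (-5*X)/3 = 7/3 - 5*X/3)
(N(5, -6) + (11 - 1*39))*(-86) = ((7/3 - 5/3*(-6)) + (11 - 1*39))*(-86) = ((7/3 + 10) + (11 - 39))*(-86) = (37/3 - 28)*(-86) = -47/3*(-86) = 4042/3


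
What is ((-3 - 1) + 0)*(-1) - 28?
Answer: -24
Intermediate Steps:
((-3 - 1) + 0)*(-1) - 28 = (-4 + 0)*(-1) - 28 = -4*(-1) - 28 = 4 - 28 = -24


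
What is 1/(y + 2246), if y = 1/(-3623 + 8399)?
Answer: 4776/10726897 ≈ 0.00044524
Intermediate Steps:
y = 1/4776 ≈ 0.00020938
1/(y + 2246) = 1/(1/4776 + 2246) = 1/(10726897/4776) = 4776/10726897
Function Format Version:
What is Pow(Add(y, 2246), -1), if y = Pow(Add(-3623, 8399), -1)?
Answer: Rational(4776, 10726897) ≈ 0.00044524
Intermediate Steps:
y = Rational(1, 4776) (y = Pow(4776, -1) = Rational(1, 4776) ≈ 0.00020938)
Pow(Add(y, 2246), -1) = Pow(Add(Rational(1, 4776), 2246), -1) = Pow(Rational(10726897, 4776), -1) = Rational(4776, 10726897)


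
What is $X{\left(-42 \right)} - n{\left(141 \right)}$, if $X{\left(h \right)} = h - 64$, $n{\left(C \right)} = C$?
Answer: $-247$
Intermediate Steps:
$X{\left(h \right)} = -64 + h$ ($X{\left(h \right)} = h - 64 = -64 + h$)
$X{\left(-42 \right)} - n{\left(141 \right)} = \left(-64 - 42\right) - 141 = -106 - 141 = -247$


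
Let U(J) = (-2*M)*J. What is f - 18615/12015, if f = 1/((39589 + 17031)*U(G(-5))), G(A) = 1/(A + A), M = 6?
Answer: -28105901/18141048 ≈ -1.5493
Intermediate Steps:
G(A) = 1/(2*A)
U(J) = -12*J (U(J) = (-2*6)*J = -12*J)
f = 1/67944 (f = 1/((39589 + 17031)*((-6/(-5)))) = 1/(56620*((-6*(-1)/5))) = 1/(56620*((-12*(-1/10)))) = 1/(56620*(6/5)) = (1/56620)*(5/6) = 1/67944 ≈ 1.4718e-5)
f - 18615/12015 = 1/67944 - 18615/12015 = 1/67944 - 1*1241/801 = 1/67944 - 1241/801 = -28105901/18141048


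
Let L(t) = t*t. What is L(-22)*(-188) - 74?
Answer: -91066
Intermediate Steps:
L(t) = t²
L(-22)*(-188) - 74 = (-22)²*(-188) - 74 = 484*(-188) - 74 = -90992 - 74 = -91066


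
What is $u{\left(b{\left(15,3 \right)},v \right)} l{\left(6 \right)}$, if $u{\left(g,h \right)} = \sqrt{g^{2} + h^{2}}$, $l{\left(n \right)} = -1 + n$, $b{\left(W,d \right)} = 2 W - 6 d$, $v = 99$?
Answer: $15 \sqrt{1105} \approx 498.62$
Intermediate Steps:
$b{\left(W,d \right)} = - 6 d + 2 W$
$u{\left(b{\left(15,3 \right)},v \right)} l{\left(6 \right)} = \sqrt{\left(\left(-6\right) 3 + 2 \cdot 15\right)^{2} + 99^{2}} \left(-1 + 6\right) = \sqrt{\left(-18 + 30\right)^{2} + 9801} \cdot 5 = \sqrt{12^{2} + 9801} \cdot 5 = \sqrt{144 + 9801} \cdot 5 = \sqrt{9945} \cdot 5 = 3 \sqrt{1105} \cdot 5 = 15 \sqrt{1105}$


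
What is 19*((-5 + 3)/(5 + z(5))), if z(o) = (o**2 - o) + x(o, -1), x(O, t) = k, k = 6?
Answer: -38/31 ≈ -1.2258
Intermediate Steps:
x(O, t) = 6
z(o) = 6 + o**2 - o (z(o) = (o**2 - o) + 6 = 6 + o**2 - o)
19*((-5 + 3)/(5 + z(5))) = 19*((-5 + 3)/(5 + (6 + 5**2 - 1*5))) = 19*(-2/(5 + (6 + 25 - 5))) = 19*(-2/(5 + 26)) = 19*(-2/31) = -38/31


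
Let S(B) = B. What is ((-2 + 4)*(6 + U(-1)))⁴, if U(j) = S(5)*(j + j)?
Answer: 4096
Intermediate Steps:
U(j) = 10*j (U(j) = 5*(j + j) = 5*(2*j) = 10*j)
((-2 + 4)*(6 + U(-1)))⁴ = ((-2 + 4)*(6 + 10*(-1)))⁴ = (2*(6 - 10))⁴ = (2*(-4))⁴ = (-8)⁴ = 4096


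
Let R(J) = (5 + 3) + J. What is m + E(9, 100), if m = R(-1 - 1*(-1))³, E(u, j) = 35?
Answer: 547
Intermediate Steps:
R(J) = 8 + J
m = 512 (m = (8 + (-1 - 1*(-1)))³ = (8 + (-1 + 1))³ = (8 + 0)³ = 8³ = 512)
m + E(9, 100) = 512 + 35 = 547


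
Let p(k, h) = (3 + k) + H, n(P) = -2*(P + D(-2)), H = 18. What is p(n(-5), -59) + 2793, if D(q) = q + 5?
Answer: 2818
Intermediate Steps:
D(q) = 5 + q
n(P) = -6 - 2*P (n(P) = -2*(P + (5 - 2)) = -2*(P + 3) = -2*(3 + P) = -6 - 2*P)
p(k, h) = 21 + k (p(k, h) = (3 + k) + 18 = 21 + k)
p(n(-5), -59) + 2793 = (21 + (-6 - 2*(-5))) + 2793 = (21 + (-6 + 10)) + 2793 = (21 + 4) + 2793 = 25 + 2793 = 2818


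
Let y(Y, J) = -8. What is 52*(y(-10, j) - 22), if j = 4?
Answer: -1560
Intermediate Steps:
52*(y(-10, j) - 22) = 52*(-8 - 22) = 52*(-30) = -1560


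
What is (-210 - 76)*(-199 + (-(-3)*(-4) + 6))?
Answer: 58630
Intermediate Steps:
(-210 - 76)*(-199 + (-(-3)*(-4) + 6)) = -286*(-199 + (-3*4 + 6)) = -286*(-199 + (-12 + 6)) = -286*(-199 - 6) = -286*(-205) = 58630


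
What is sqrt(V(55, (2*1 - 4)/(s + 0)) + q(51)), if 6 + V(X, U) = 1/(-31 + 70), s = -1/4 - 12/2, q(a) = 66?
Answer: sqrt(91299)/39 ≈ 7.7476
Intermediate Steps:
s = -25/4 (s = -1*1/4 - 12*1/2 = -1/4 - 6 = -25/4 ≈ -6.2500)
V(X, U) = -233/39 (V(X, U) = -6 + 1/(-31 + 70) = -6 + 1/39 = -233/39)
sqrt(V(55, (2*1 - 4)/(s + 0)) + q(51)) = sqrt(-233/39 + 66) = sqrt(2341/39) = sqrt(91299)/39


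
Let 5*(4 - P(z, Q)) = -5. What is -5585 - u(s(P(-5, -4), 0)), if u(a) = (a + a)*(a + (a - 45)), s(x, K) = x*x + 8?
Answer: -6971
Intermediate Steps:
P(z, Q) = 5 (P(z, Q) = 4 - ⅕*(-5) = 4 + 1 = 5)
s(x, K) = 8 + x² (s(x, K) = x² + 8 = 8 + x²)
u(a) = 2*a*(-45 + 2*a) (u(a) = (2*a)*(a + (-45 + a)) = (2*a)*(-45 + 2*a) = 2*a*(-45 + 2*a))
-5585 - u(s(P(-5, -4), 0)) = -5585 - 2*(8 + 5²)*(-45 + 2*(8 + 5²)) = -5585 - 2*(8 + 25)*(-45 + 2*(8 + 25)) = -5585 - 2*33*(-45 + 2*33) = -5585 - 2*33*(-45 + 66) = -5585 - 2*33*21 = -5585 - 1*1386 = -5585 - 1386 = -6971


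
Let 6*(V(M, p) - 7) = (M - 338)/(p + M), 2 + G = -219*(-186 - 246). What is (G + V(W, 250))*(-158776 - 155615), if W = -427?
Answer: -3509992853829/118 ≈ -2.9746e+10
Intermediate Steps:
G = 94606 (G = -2 - 219*(-186 - 246) = -2 - 219*(-432) = -2 + 94608 = 94606)
V(M, p) = 7 + (-338 + M)/(6*(M + p)) (V(M, p) = 7 + ((M - 338)/(p + M))/6 = 7 + ((-338 + M)/(M + p))/6 = 7 + (-338 + M)/(6*(M + p)))
(G + V(W, 250))*(-158776 - 155615) = (94606 + (-338 + 42*250 + 43*(-427))/(6*(-427 + 250)))*(-158776 - 155615) = (94606 + (1/6)*(-338 + 10500 - 18361)/(-177))*(-314391) = (94606 + (1/6)*(-1/177)*(-8199))*(-314391) = (94606 + 911/118)*(-314391) = (11164419/118)*(-314391) = -3509992853829/118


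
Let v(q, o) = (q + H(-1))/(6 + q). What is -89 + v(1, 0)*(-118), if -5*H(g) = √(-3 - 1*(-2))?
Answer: -741/7 + 118*I/35 ≈ -105.86 + 3.3714*I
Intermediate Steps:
H(g) = -I/5 (H(g) = -√(-3 - 1*(-2))/5 = -√(-3 + 2)/5 = -I/5)
v(q, o) = (q - I/5)/(6 + q)
-89 + v(1, 0)*(-118) = -89 + ((1 - I/5)/(6 + 1))*(-118) = -89 + ((1 - I/5)/7)*(-118) = -89 + (⅐ - I/35)*(-118) = -89 + (-118/7 + 118*I/35) = -741/7 + 118*I/35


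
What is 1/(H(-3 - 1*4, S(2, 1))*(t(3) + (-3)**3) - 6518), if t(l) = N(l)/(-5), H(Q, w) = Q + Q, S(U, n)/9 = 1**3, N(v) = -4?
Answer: -5/30756 ≈ -0.00016257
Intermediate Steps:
S(U, n) = 9 (S(U, n) = 9*1**3 = 9*1 = 9)
H(Q, w) = 2*Q
t(l) = 4/5 (t(l) = -4/(-5) = -4*(-1/5) = 4/5)
1/(H(-3 - 1*4, S(2, 1))*(t(3) + (-3)**3) - 6518) = 1/((2*(-3 - 1*4))*(4/5 + (-3)**3) - 6518) = 1/((2*(-3 - 4))*(4/5 - 27) - 6518) = 1/((2*(-7))*(-131/5) - 6518) = 1/(-14*(-131/5) - 6518) = 1/(1834/5 - 6518) = 1/(-30756/5) = -5/30756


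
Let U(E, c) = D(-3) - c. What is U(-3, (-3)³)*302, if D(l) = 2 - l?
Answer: 9664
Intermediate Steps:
U(E, c) = 5 - c (U(E, c) = (2 - 1*(-3)) - c = (2 + 3) - c = 5 - c)
U(-3, (-3)³)*302 = (5 - 1*(-3)³)*302 = (5 - 1*(-27))*302 = (5 + 27)*302 = 32*302 = 9664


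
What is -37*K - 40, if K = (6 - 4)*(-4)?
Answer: 256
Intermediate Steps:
K = -8 (K = 2*(-4) = -8)
-37*K - 40 = -37*(-8) - 40 = 296 - 40 = 256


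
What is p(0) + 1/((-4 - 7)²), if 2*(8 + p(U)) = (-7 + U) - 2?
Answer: -3023/242 ≈ -12.492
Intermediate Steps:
p(U) = -25/2 + U/2 (p(U) = -8 + ((-7 + U) - 2)/2 = -8 + (-9 + U)/2 = -8 + (-9/2 + U/2) = -25/2 + U/2)
p(0) + 1/((-4 - 7)²) = (-25/2 + (½)*0) + 1/((-4 - 7)²) = (-25/2 + 0) + 1/((-11)²) = -25/2 + 1/121 = -3023/242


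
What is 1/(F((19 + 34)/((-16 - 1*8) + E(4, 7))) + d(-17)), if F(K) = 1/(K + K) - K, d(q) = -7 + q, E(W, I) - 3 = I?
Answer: -742/15097 ≈ -0.049149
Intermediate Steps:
E(W, I) = 3 + I
F(K) = 1/(2*K) - K
1/(F((19 + 34)/((-16 - 1*8) + E(4, 7))) + d(-17)) = 1/((1/(2*(((19 + 34)/((-16 - 1*8) + (3 + 7))))) - (19 + 34)/((-16 - 1*8) + (3 + 7))) + (-7 - 17)) = 1/((1/(2*((53/((-16 - 8) + 10)))) - 53/((-16 - 8) + 10)) - 24) = 1/((1/(2*((53/(-24 + 10)))) - 53/(-24 + 10)) - 24) = 1/((1/(2*((53/(-14)))) - 53/(-14)) - 24) = 1/((1/(2*((53*(-1/14)))) - 53*(-1)/14) - 24) = 1/((1/(2*(-53/14)) - 1*(-53/14)) - 24) = 1/(((½)*(-14/53) + 53/14) - 24) = 1/((-7/53 + 53/14) - 24) = 1/(2711/742 - 24) = 1/(-15097/742) = -742/15097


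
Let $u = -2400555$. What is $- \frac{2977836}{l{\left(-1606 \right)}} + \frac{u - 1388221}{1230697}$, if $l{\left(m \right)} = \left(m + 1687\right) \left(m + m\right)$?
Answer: $\frac{223256700185}{26682741657} \approx 8.3671$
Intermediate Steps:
$l{\left(m \right)} = 2 m \left(1687 + m\right)$ ($l{\left(m \right)} = \left(1687 + m\right) 2 m = 2 m \left(1687 + m\right)$)
$- \frac{2977836}{l{\left(-1606 \right)}} + \frac{u - 1388221}{1230697} = - \frac{2977836}{2 \left(-1606\right) \left(1687 - 1606\right)} + \frac{-2400555 - 1388221}{1230697} = - \frac{2977836}{2 \left(-1606\right) 81} + \left(-2400555 - 1388221\right) \frac{1}{1230697} = - \frac{2977836}{-260172} - \frac{3788776}{1230697} = \left(-2977836\right) \left(- \frac{1}{260172}\right) - \frac{3788776}{1230697} = \frac{248153}{21681} - \frac{3788776}{1230697} = \frac{223256700185}{26682741657}$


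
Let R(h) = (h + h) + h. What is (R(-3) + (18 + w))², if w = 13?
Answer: 484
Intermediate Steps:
R(h) = 3*h (R(h) = 2*h + h = 3*h)
(R(-3) + (18 + w))² = (3*(-3) + (18 + 13))² = (-9 + 31)² = 22² = 484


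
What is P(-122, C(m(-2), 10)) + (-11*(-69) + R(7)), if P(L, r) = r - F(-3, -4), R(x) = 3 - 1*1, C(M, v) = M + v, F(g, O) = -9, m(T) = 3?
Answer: 783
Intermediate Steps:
R(x) = 2 (R(x) = 3 - 1 = 2)
P(L, r) = 9 + r (P(L, r) = r - 1*(-9) = r + 9 = 9 + r)
P(-122, C(m(-2), 10)) + (-11*(-69) + R(7)) = (9 + (3 + 10)) + (-11*(-69) + 2) = (9 + 13) + (759 + 2) = 22 + 761 = 783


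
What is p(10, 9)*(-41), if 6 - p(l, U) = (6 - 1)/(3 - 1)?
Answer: -287/2 ≈ -143.50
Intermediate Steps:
p(l, U) = 7/2 (p(l, U) = 6 - (6 - 1)/(3 - 1) = 6 - 5/2 = 7/2)
p(10, 9)*(-41) = (7/2)*(-41) = -287/2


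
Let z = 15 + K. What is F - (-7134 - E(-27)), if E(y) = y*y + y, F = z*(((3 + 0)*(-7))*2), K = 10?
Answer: 6786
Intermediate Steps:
z = 25 (z = 15 + 10 = 25)
F = -1050 (F = 25*(((3 + 0)*(-7))*2) = 25*((3*(-7))*2) = 25*(-21*2) = 25*(-42) = -1050)
E(y) = y + y**2 (E(y) = y**2 + y = y + y**2)
F - (-7134 - E(-27)) = -1050 - (-7134 - (-27)*(1 - 27)) = -1050 - (-7134 - (-27)*(-26)) = -1050 - (-7134 - 1*702) = -1050 - (-7134 - 702) = -1050 - 1*(-7836) = -1050 + 7836 = 6786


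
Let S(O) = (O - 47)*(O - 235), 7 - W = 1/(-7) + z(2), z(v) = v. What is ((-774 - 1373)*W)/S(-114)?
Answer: -77292/393323 ≈ -0.19651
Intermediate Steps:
W = 36/7 (W = 7 - (1/(-7) + 2) = 7 - (-1/7 + 2) = 7 - 1*13/7 = 7 - 13/7 = 36/7 ≈ 5.1429)
S(O) = (-235 + O)*(-47 + O) (S(O) = (-47 + O)*(-235 + O) = (-235 + O)*(-47 + O))
((-774 - 1373)*W)/S(-114) = ((-774 - 1373)*(36/7))/(11045 + (-114)**2 - 282*(-114)) = (-2147*36/7)/(11045 + 12996 + 32148) = -77292/7/56189 = -77292/7*1/56189 = -77292/393323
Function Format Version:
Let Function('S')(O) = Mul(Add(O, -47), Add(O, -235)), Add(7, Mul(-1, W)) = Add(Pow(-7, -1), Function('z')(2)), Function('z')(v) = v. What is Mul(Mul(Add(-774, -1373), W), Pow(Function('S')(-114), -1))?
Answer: Rational(-77292, 393323) ≈ -0.19651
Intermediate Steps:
W = Rational(36, 7) (W = Add(7, Mul(-1, Add(Pow(-7, -1), 2))) = Add(7, Mul(-1, Add(Rational(-1, 7), 2))) = Add(7, Mul(-1, Rational(13, 7))) = Add(7, Rational(-13, 7)) = Rational(36, 7) ≈ 5.1429)
Function('S')(O) = Mul(Add(-235, O), Add(-47, O)) (Function('S')(O) = Mul(Add(-47, O), Add(-235, O)) = Mul(Add(-235, O), Add(-47, O)))
Mul(Mul(Add(-774, -1373), W), Pow(Function('S')(-114), -1)) = Mul(Mul(Add(-774, -1373), Rational(36, 7)), Pow(Add(11045, Pow(-114, 2), Mul(-282, -114)), -1)) = Mul(Mul(-2147, Rational(36, 7)), Pow(Add(11045, 12996, 32148), -1)) = Mul(Rational(-77292, 7), Pow(56189, -1)) = Mul(Rational(-77292, 7), Rational(1, 56189)) = Rational(-77292, 393323)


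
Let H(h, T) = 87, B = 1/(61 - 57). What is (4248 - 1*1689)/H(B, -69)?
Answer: 853/29 ≈ 29.414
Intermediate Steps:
B = ¼ (B = 1/4 = ¼ ≈ 0.25000)
(4248 - 1*1689)/H(B, -69) = (4248 - 1*1689)/87 = (4248 - 1689)*(1/87) = 2559*(1/87) = 853/29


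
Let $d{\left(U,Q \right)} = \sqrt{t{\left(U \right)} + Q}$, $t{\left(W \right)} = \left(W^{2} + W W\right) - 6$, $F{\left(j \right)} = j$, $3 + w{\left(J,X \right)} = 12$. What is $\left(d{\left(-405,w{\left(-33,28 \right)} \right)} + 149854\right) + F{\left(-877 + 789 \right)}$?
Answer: $149766 + \sqrt{328053} \approx 1.5034 \cdot 10^{5}$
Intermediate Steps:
$w{\left(J,X \right)} = 9$ ($w{\left(J,X \right)} = -3 + 12 = 9$)
$t{\left(W \right)} = -6 + 2 W^{2}$ ($t{\left(W \right)} = \left(W^{2} + W^{2}\right) - 6 = 2 W^{2} - 6 = -6 + 2 W^{2}$)
$d{\left(U,Q \right)} = \sqrt{-6 + Q + 2 U^{2}}$ ($d{\left(U,Q \right)} = \sqrt{\left(-6 + 2 U^{2}\right) + Q} = \sqrt{-6 + Q + 2 U^{2}}$)
$\left(d{\left(-405,w{\left(-33,28 \right)} \right)} + 149854\right) + F{\left(-877 + 789 \right)} = \left(\sqrt{-6 + 9 + 2 \left(-405\right)^{2}} + 149854\right) + \left(-877 + 789\right) = \left(\sqrt{-6 + 9 + 2 \cdot 164025} + 149854\right) - 88 = \left(\sqrt{-6 + 9 + 328050} + 149854\right) - 88 = \left(\sqrt{328053} + 149854\right) - 88 = \left(149854 + \sqrt{328053}\right) - 88 = 149766 + \sqrt{328053}$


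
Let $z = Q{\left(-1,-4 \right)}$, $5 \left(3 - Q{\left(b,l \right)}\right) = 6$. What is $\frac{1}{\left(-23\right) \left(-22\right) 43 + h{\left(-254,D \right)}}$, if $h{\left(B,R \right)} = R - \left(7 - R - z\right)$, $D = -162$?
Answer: $\frac{5}{107144} \approx 4.6666 \cdot 10^{-5}$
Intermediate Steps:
$Q{\left(b,l \right)} = \frac{9}{5}$ ($Q{\left(b,l \right)} = 3 - \frac{6}{5} = \frac{9}{5}$)
$z = \frac{9}{5} \approx 1.8$
$h{\left(B,R \right)} = - \frac{26}{5} + 2 R$ ($h{\left(B,R \right)} = R + \left(\left(\frac{9}{5} + R\right) - 7\right) = R + \left(- \frac{26}{5} + R\right) = - \frac{26}{5} + 2 R$)
$\frac{1}{\left(-23\right) \left(-22\right) 43 + h{\left(-254,D \right)}} = \frac{1}{\left(-23\right) \left(-22\right) 43 + \left(- \frac{26}{5} + 2 \left(-162\right)\right)} = \frac{1}{506 \cdot 43 - \frac{1646}{5}} = \frac{1}{21758 - \frac{1646}{5}} = \frac{1}{\frac{107144}{5}} = \frac{5}{107144}$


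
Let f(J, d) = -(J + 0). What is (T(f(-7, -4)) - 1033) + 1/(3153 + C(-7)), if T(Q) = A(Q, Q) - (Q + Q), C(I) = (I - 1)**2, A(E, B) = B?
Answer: -3345679/3217 ≈ -1040.0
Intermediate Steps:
f(J, d) = -J
C(I) = (-1 + I)**2
T(Q) = -Q (T(Q) = Q - (Q + Q) = Q - 2*Q = -Q)
(T(f(-7, -4)) - 1033) + 1/(3153 + C(-7)) = (-(-1)*(-7) - 1033) + 1/(3153 + (-1 - 7)**2) = (-1*7 - 1033) + 1/(3153 + (-8)**2) = (-7 - 1033) + 1/(3153 + 64) = -1040 + 1/3217 = -3345679/3217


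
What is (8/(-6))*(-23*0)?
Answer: 0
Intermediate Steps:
(8/(-6))*(-23*0) = (8*(-⅙))*0 = -4/3*0 = 0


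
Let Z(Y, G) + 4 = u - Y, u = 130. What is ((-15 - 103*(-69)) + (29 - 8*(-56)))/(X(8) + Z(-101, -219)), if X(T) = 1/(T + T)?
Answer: 40368/1211 ≈ 33.334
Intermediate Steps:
Z(Y, G) = 126 - Y (Z(Y, G) = -4 + (130 - Y) = 126 - Y)
X(T) = 1/(2*T)
((-15 - 103*(-69)) + (29 - 8*(-56)))/(X(8) + Z(-101, -219)) = ((-15 - 103*(-69)) + (29 - 8*(-56)))/((1/2)/8 + (126 - 1*(-101))) = ((-15 + 7107) + (29 + 448))/((1/2)*(1/8) + (126 + 101)) = (7092 + 477)/(1/16 + 227) = 7569/(3633/16) = 7569*(16/3633) = 40368/1211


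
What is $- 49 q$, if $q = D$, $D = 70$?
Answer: $-3430$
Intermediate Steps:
$q = 70$
$- 49 q = \left(-49\right) 70 = -3430$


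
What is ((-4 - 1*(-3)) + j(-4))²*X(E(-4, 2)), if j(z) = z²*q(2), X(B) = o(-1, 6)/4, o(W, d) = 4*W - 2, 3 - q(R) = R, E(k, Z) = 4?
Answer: -675/2 ≈ -337.50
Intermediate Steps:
q(R) = 3 - R
o(W, d) = -2 + 4*W
X(B) = -3/2 (X(B) = (-2 + 4*(-1))/4 = (-2 - 4)*(¼) = -6*¼ = -3/2)
j(z) = z² (j(z) = z²*(3 - 1*2) = z²*(3 - 2) = z²*1 = z²)
((-4 - 1*(-3)) + j(-4))²*X(E(-4, 2)) = ((-4 - 1*(-3)) + (-4)²)²*(-3/2) = ((-4 + 3) + 16)²*(-3/2) = (-1 + 16)²*(-3/2) = 15²*(-3/2) = 225*(-3/2) = -675/2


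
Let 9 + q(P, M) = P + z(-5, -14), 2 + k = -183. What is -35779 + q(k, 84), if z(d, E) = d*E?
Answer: -35903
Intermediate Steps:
z(d, E) = E*d
k = -185 (k = -2 - 183 = -185)
q(P, M) = 61 + P (q(P, M) = -9 + (P - 14*(-5)) = -9 + (P + 70) = -9 + (70 + P) = 61 + P)
-35779 + q(k, 84) = -35779 + (61 - 185) = -35779 - 124 = -35903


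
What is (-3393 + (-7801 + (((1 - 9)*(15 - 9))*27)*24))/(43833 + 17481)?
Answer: -21149/30657 ≈ -0.68986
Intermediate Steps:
(-3393 + (-7801 + (((1 - 9)*(15 - 9))*27)*24))/(43833 + 17481) = (-3393 + (-7801 + (-8*6*27)*24))/61314 = (-3393 + (-7801 - 48*27*24))*(1/61314) = (-3393 + (-7801 - 1296*24))*(1/61314) = (-3393 + (-7801 - 31104))*(1/61314) = (-3393 - 38905)*(1/61314) = -42298*1/61314 = -21149/30657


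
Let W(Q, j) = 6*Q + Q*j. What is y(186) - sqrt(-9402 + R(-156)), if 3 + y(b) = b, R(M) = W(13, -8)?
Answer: 183 - 2*I*sqrt(2357) ≈ 183.0 - 97.098*I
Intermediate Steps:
R(M) = -26 (R(M) = 13*(6 - 8) = 13*(-2) = -26)
y(b) = -3 + b
y(186) - sqrt(-9402 + R(-156)) = (-3 + 186) - sqrt(-9402 - 26) = 183 - sqrt(-9428) = 183 - 2*I*sqrt(2357)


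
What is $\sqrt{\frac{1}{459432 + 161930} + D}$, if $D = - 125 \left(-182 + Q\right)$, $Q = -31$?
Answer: $\frac{\sqrt{10279665821167862}}{621362} \approx 163.17$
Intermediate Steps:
$D = 26625$ ($D = - 125 \left(-182 - 31\right) = \left(-125\right) \left(-213\right) = 26625$)
$\sqrt{\frac{1}{459432 + 161930} + D} = \sqrt{\frac{1}{459432 + 161930} + 26625} = \sqrt{\frac{1}{621362} + 26625} = \sqrt{\frac{16543763251}{621362}} = \frac{\sqrt{10279665821167862}}{621362}$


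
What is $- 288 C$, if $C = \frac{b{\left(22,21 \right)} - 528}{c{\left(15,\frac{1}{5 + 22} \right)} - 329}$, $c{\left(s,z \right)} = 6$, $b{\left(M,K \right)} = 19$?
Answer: $- \frac{146592}{323} \approx -453.85$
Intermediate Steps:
$C = \frac{509}{323}$ ($C = \frac{19 - 528}{6 - 329} = - \frac{509}{-323} = \left(-509\right) \left(- \frac{1}{323}\right) = \frac{509}{323} \approx 1.5759$)
$- 288 C = \left(-288\right) \frac{509}{323} = - \frac{146592}{323}$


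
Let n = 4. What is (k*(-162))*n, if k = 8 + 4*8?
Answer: -25920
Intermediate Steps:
k = 40 (k = 8 + 32 = 40)
(k*(-162))*n = (40*(-162))*4 = -6480*4 = -25920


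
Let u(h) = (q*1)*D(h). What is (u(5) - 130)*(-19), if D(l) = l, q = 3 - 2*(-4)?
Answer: 1425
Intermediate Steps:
q = 11 (q = 3 + 8 = 11)
u(h) = 11*h (u(h) = (11*1)*h = 11*h)
(u(5) - 130)*(-19) = (11*5 - 130)*(-19) = (55 - 130)*(-19) = -75*(-19) = 1425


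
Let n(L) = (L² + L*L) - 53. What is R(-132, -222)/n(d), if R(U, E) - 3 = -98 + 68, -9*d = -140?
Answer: -2187/34907 ≈ -0.062652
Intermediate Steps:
d = 140/9 (d = -⅑*(-140) = 140/9 ≈ 15.556)
n(L) = -53 + 2*L² (n(L) = (L² + L²) - 53 = 2*L² - 53 = -53 + 2*L²)
R(U, E) = -27 (R(U, E) = 3 + (-98 + 68) = 3 - 30 = -27)
R(-132, -222)/n(d) = -27/(-53 + 2*(140/9)²) = -27/(-53 + 2*(19600/81)) = -27/(-53 + 39200/81) = -27/34907/81 = -27*81/34907 = -2187/34907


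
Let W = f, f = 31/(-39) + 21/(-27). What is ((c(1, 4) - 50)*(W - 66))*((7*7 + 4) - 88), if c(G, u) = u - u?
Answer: -13835500/117 ≈ -1.1825e+5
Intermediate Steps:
c(G, u) = 0
f = -184/117 (f = 31*(-1/39) + 21*(-1/27) = -31/39 - 7/9 = -184/117 ≈ -1.5726)
W = -184/117 ≈ -1.5726
((c(1, 4) - 50)*(W - 66))*((7*7 + 4) - 88) = ((0 - 50)*(-184/117 - 66))*((7*7 + 4) - 88) = (-50*(-7906/117))*((49 + 4) - 88) = 395300*(53 - 88)/117 = (395300/117)*(-35) = -13835500/117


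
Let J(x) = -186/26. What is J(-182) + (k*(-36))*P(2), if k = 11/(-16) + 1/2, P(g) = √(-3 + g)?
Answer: -93/13 + 27*I/4 ≈ -7.1538 + 6.75*I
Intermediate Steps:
k = -3/16 (k = 11*(-1/16) + 1*(½) = -11/16 + ½ = -3/16 ≈ -0.18750)
J(x) = -93/13 (J(x) = -186*1/26 = -93/13)
J(-182) + (k*(-36))*P(2) = -93/13 + (-3/16*(-36))*√(-3 + 2) = -93/13 + 27*√(-1)/4 = -93/13 + 27*I/4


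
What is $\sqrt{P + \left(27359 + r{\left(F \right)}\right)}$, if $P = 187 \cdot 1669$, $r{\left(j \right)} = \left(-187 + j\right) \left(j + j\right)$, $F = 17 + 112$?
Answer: $\sqrt{324498} \approx 569.65$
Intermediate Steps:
$F = 129$
$r{\left(j \right)} = 2 j \left(-187 + j\right)$ ($r{\left(j \right)} = \left(-187 + j\right) 2 j = 2 j \left(-187 + j\right)$)
$P = 312103$
$\sqrt{P + \left(27359 + r{\left(F \right)}\right)} = \sqrt{312103 + \left(27359 + 2 \cdot 129 \left(-187 + 129\right)\right)} = \sqrt{312103 + \left(27359 + 2 \cdot 129 \left(-58\right)\right)} = \sqrt{312103 + \left(27359 - 14964\right)} = \sqrt{312103 + 12395} = \sqrt{324498}$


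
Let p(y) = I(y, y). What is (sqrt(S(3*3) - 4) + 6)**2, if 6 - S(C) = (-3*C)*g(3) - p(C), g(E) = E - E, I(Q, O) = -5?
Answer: (6 + I*sqrt(3))**2 ≈ 33.0 + 20.785*I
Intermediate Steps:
p(y) = -5
g(E) = 0
S(C) = 1 (S(C) = 6 - (-3*C*0 - 1*(-5)) = 6 - (0 + 5) = 6 - 1*5 = 6 - 5 = 1)
(sqrt(S(3*3) - 4) + 6)**2 = (sqrt(1 - 4) + 6)**2 = (sqrt(-3) + 6)**2 = (I*sqrt(3) + 6)**2 = (6 + I*sqrt(3))**2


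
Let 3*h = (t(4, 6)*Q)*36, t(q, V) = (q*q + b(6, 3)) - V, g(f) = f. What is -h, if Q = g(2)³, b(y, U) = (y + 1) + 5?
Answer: -2112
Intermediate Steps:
b(y, U) = 6 + y (b(y, U) = (1 + y) + 5 = 6 + y)
Q = 8 (Q = 2³ = 8)
t(q, V) = 12 + q² - V (t(q, V) = (q*q + (6 + 6)) - V = (q² + 12) - V = (12 + q²) - V = 12 + q² - V)
h = 2112 (h = (((12 + 4² - 1*6)*8)*36)/3 = (((12 + 16 - 6)*8)*36)/3 = ((22*8)*36)/3 = (176*36)/3 = (⅓)*6336 = 2112)
-h = -1*2112 = -2112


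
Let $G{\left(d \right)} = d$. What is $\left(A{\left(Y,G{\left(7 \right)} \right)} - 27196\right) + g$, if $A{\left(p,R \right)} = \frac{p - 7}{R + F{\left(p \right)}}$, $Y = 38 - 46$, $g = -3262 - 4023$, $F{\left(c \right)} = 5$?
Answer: $- \frac{137929}{4} \approx -34482.0$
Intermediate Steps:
$g = -7285$ ($g = -3262 - 4023 = -7285$)
$Y = -8$
$A{\left(p,R \right)} = \frac{-7 + p}{5 + R}$ ($A{\left(p,R \right)} = \frac{p - 7}{R + 5} = \frac{-7 + p}{5 + R}$)
$\left(A{\left(Y,G{\left(7 \right)} \right)} - 27196\right) + g = \left(\frac{-7 - 8}{5 + 7} - 27196\right) - 7285 = \left(\frac{1}{12} \left(-15\right) - 27196\right) - 7285 = \left(- \frac{5}{4} - 27196\right) - 7285 = - \frac{108789}{4} - 7285 = - \frac{137929}{4}$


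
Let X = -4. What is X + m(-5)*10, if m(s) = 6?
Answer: 56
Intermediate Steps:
X + m(-5)*10 = -4 + 6*10 = -4 + 60 = 56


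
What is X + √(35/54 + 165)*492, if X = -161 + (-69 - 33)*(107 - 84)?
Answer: -2507 + 82*√53670/3 ≈ 3825.3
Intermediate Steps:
X = -2507 (X = -161 - 102*23 = -161 - 2346 = -2507)
X + √(35/54 + 165)*492 = -2507 + √(35/54 + 165)*492 = -2507 + √(8945/54)*492 = -2507 + (√53670/18)*492 = -2507 + 82*√53670/3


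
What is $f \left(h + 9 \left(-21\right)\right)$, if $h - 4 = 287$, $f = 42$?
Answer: $4284$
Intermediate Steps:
$h = 291$ ($h = 4 + 287 = 291$)
$f \left(h + 9 \left(-21\right)\right) = 42 \left(291 + 9 \left(-21\right)\right) = 42 \left(291 - 189\right) = 42 \cdot 102 = 4284$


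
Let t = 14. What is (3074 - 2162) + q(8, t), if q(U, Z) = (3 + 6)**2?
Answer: 993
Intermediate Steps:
q(U, Z) = 81 (q(U, Z) = 9**2 = 81)
(3074 - 2162) + q(8, t) = (3074 - 2162) + 81 = 912 + 81 = 993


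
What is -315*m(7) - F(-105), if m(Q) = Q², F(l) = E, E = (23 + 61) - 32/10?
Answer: -77579/5 ≈ -15516.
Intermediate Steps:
E = 404/5 (E = 84 - 32*⅒ = 84 - 16/5 = 404/5 ≈ 80.800)
F(l) = 404/5
-315*m(7) - F(-105) = -315*7² - 1*404/5 = -315*49 - 404/5 = -15435 - 404/5 = -77579/5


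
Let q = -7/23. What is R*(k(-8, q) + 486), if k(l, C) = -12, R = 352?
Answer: 166848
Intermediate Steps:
q = -7/23 (q = -7*1/23 = -7/23 ≈ -0.30435)
R*(k(-8, q) + 486) = 352*(-12 + 486) = 352*474 = 166848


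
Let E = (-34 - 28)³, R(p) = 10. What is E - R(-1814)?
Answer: -238338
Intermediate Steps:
E = -238328 (E = (-62)³ = -238328)
E - R(-1814) = -238328 - 1*10 = -238328 - 10 = -238338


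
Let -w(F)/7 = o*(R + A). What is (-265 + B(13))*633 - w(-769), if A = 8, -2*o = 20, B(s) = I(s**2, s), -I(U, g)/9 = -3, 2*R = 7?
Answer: -151459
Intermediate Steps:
R = 7/2 (R = (1/2)*7 = 7/2 ≈ 3.5000)
I(U, g) = 27 (I(U, g) = -9*(-3) = 27)
B(s) = 27
o = -10 (o = -1/2*20 = -10)
w(F) = 805 (w(F) = -(-70)*(7/2 + 8) = -(-70)*23/2 = -7*(-115) = 805)
(-265 + B(13))*633 - w(-769) = (-265 + 27)*633 - 1*805 = -238*633 - 805 = -150654 - 805 = -151459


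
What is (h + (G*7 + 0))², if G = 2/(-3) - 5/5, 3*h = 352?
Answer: 100489/9 ≈ 11165.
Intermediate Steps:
h = 352/3 (h = (⅓)*352 = 352/3 ≈ 117.33)
G = -5/3 (G = 2*(-⅓) - 5*⅕ = -⅔ - 1 = -5/3 ≈ -1.6667)
(h + (G*7 + 0))² = (352/3 + (-5/3*7 + 0))² = (352/3 + (-35/3 + 0))² = (352/3 - 35/3)² = (317/3)² = 100489/9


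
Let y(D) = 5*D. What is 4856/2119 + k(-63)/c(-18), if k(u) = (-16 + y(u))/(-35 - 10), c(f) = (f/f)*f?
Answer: 3231971/1716390 ≈ 1.8830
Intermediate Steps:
c(f) = f (c(f) = 1*f = f)
k(u) = 16/45 - u/9 (k(u) = (-16 + 5*u)/(-35 - 10) = (-16 + 5*u)/(-45) = (-16 + 5*u)*(-1/45) = 16/45 - u/9)
4856/2119 + k(-63)/c(-18) = 4856/2119 + (16/45 - ⅑*(-63))/(-18) = 4856*(1/2119) + (16/45 + 7)*(-1/18) = 4856/2119 + (331/45)*(-1/18) = 4856/2119 - 331/810 = 3231971/1716390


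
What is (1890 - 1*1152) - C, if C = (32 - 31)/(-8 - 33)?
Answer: 30259/41 ≈ 738.02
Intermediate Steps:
C = -1/41 (C = 1/(-41) = 1*(-1/41) = -1/41 ≈ -0.024390)
(1890 - 1*1152) - C = (1890 - 1*1152) - 1*(-1/41) = (1890 - 1152) + 1/41 = 738 + 1/41 = 30259/41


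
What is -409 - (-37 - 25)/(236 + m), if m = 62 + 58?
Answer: -72771/178 ≈ -408.83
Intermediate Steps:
m = 120
-409 - (-37 - 25)/(236 + m) = -409 - (-37 - 25)/(236 + 120) = -409 - (-62)/356 = -409 - 1*(-31/178) = -409 + 31/178 = -72771/178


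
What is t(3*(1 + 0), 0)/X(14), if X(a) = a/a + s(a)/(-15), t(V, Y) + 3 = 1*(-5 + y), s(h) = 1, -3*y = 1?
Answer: -125/14 ≈ -8.9286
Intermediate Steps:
y = -⅓ (y = -⅓*1 = -⅓ ≈ -0.33333)
t(V, Y) = -25/3 (t(V, Y) = -3 + 1*(-5 - ⅓) = -3 + 1*(-16/3) = -3 - 16/3 = -25/3)
X(a) = 14/15 (X(a) = a/a + 1/(-15) = 1 + 1*(-1/15) = 1 - 1/15 = 14/15)
t(3*(1 + 0), 0)/X(14) = -25/(3*14/15) = -25/3*15/14 = -125/14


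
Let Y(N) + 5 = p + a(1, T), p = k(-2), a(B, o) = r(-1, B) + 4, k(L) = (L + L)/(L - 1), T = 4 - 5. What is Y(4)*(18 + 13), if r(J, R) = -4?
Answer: -341/3 ≈ -113.67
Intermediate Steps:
T = -1
k(L) = 2*L/(-1 + L) (k(L) = (2*L)/(-1 + L) = 2*L/(-1 + L))
a(B, o) = 0 (a(B, o) = -4 + 4 = 0)
p = 4/3 (p = 2*(-2)/(-1 - 2) = 2*(-2)/(-3) = 2*(-2)*(-⅓) = 4/3 ≈ 1.3333)
Y(N) = -11/3 (Y(N) = -5 + (4/3 + 0) = -5 + 4/3 = -11/3)
Y(4)*(18 + 13) = -11*(18 + 13)/3 = -11/3*31 = -341/3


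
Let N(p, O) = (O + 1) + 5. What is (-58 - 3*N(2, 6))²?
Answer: 8836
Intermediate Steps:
N(p, O) = 6 + O (N(p, O) = (1 + O) + 5 = 6 + O)
(-58 - 3*N(2, 6))² = (-58 - 3*(6 + 6))² = (-58 - 3*12)² = (-58 - 36)² = (-94)² = 8836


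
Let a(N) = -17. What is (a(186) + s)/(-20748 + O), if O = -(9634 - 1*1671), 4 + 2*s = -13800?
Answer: 6919/28711 ≈ 0.24099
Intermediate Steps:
s = -6902 (s = -2 + (½)*(-13800) = -2 - 6900 = -6902)
O = -7963 (O = -(9634 - 1671) = -1*7963 = -7963)
(a(186) + s)/(-20748 + O) = (-17 - 6902)/(-20748 - 7963) = -6919/(-28711) = -6919*(-1/28711) = 6919/28711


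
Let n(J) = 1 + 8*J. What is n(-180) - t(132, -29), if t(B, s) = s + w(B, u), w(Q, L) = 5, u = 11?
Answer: -1415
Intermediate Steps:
t(B, s) = 5 + s (t(B, s) = s + 5 = 5 + s)
n(-180) - t(132, -29) = (1 + 8*(-180)) - (5 - 29) = (1 - 1440) - 1*(-24) = -1439 + 24 = -1415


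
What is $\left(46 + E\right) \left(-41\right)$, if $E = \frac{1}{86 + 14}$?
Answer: $- \frac{188641}{100} \approx -1886.4$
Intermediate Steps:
$E = \frac{1}{100} \approx 0.01$
$\left(46 + E\right) \left(-41\right) = \left(46 + \frac{1}{100}\right) \left(-41\right) = \frac{4601}{100} \left(-41\right) = - \frac{188641}{100}$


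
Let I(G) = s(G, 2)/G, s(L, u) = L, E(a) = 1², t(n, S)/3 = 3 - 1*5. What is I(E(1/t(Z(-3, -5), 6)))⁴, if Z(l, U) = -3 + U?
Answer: 1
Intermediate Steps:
t(n, S) = -6 (t(n, S) = 3*(3 - 1*5) = 3*(3 - 5) = 3*(-2) = -6)
E(a) = 1
I(G) = 1 (I(G) = G/G = 1)
I(E(1/t(Z(-3, -5), 6)))⁴ = 1⁴ = 1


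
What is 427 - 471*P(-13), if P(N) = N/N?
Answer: -44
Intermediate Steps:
P(N) = 1
427 - 471*P(-13) = 427 - 471*1 = 427 - 471 = -44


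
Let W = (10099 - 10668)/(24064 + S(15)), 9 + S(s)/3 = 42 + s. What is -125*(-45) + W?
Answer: 136169431/24208 ≈ 5625.0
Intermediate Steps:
S(s) = 99 + 3*s (S(s) = -27 + 3*(42 + s) = -27 + (126 + 3*s) = 99 + 3*s)
W = -569/24208 (W = (10099 - 10668)/(24064 + (99 + 3*15)) = -569/(24064 + (99 + 45)) = -569/(24064 + 144) = -569/24208 ≈ -0.023505)
-125*(-45) + W = -125*(-45) - 569/24208 = 5625 - 569/24208 = 136169431/24208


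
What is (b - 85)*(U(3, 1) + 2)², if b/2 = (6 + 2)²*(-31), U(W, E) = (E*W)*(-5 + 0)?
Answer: -684957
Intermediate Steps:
U(W, E) = -5*E*W (U(W, E) = (E*W)*(-5) = -5*E*W)
b = -3968 (b = 2*((6 + 2)²*(-31)) = 2*(8²*(-31)) = 2*(64*(-31)) = 2*(-1984) = -3968)
(b - 85)*(U(3, 1) + 2)² = (-3968 - 85)*(-5*1*3 + 2)² = -4053*(-15 + 2)² = -4053*(-13)² = -4053*169 = -684957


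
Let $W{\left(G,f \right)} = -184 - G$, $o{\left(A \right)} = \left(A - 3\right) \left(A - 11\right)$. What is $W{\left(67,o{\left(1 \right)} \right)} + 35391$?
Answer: $35140$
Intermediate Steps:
$o{\left(A \right)} = \left(-11 + A\right) \left(-3 + A\right)$ ($o{\left(A \right)} = \left(-3 + A\right) \left(-11 + A\right) = \left(-11 + A\right) \left(-3 + A\right)$)
$W{\left(67,o{\left(1 \right)} \right)} + 35391 = \left(-184 - 67\right) + 35391 = -251 + 35391 = 35140$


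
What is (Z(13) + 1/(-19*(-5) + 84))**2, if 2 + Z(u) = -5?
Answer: 1567504/32041 ≈ 48.922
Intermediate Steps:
Z(u) = -7 (Z(u) = -2 - 5 = -7)
(Z(13) + 1/(-19*(-5) + 84))**2 = (-7 + 1/(-19*(-5) + 84))**2 = (-7 + 1/(95 + 84))**2 = (-7 + 1/179)**2 = (-1252/179)**2 = 1567504/32041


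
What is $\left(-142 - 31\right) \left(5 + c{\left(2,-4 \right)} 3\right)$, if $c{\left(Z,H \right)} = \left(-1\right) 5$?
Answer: $1730$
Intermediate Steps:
$c{\left(Z,H \right)} = -5$
$\left(-142 - 31\right) \left(5 + c{\left(2,-4 \right)} 3\right) = \left(-142 - 31\right) \left(5 - 15\right) = - 173 \left(5 - 15\right) = \left(-173\right) \left(-10\right) = 1730$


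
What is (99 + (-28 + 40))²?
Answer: 12321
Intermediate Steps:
(99 + (-28 + 40))² = (99 + 12)² = 111² = 12321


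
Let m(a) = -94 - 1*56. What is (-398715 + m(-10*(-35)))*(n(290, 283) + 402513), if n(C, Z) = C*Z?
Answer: -193283198295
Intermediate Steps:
m(a) = -150 (m(a) = -94 - 56 = -150)
(-398715 + m(-10*(-35)))*(n(290, 283) + 402513) = (-398715 - 150)*(290*283 + 402513) = -398865*(82070 + 402513) = -398865*484583 = -193283198295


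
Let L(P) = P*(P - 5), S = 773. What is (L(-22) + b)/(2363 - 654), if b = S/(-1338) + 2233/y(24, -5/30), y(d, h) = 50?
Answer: 10671926/28583025 ≈ 0.37337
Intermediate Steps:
b = 737276/16725 (b = 773/(-1338) + 2233/50 = 773*(-1/1338) + 2233*(1/50) = -773/1338 + 2233/50 = 737276/16725 ≈ 44.082)
L(P) = P*(-5 + P)
(L(-22) + b)/(2363 - 654) = (-22*(-5 - 22) + 737276/16725)/(2363 - 654) = (-22*(-27) + 737276/16725)/1709 = (594 + 737276/16725)*(1/1709) = (10671926/16725)*(1/1709) = 10671926/28583025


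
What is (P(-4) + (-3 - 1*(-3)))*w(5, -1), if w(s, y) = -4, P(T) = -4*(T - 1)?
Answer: -80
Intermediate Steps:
P(T) = 4 - 4*T (P(T) = -4*(-1 + T) = 4 - 4*T)
(P(-4) + (-3 - 1*(-3)))*w(5, -1) = ((4 - 4*(-4)) + (-3 - 1*(-3)))*(-4) = ((4 + 16) + (-3 + 3))*(-4) = (20 + 0)*(-4) = 20*(-4) = -80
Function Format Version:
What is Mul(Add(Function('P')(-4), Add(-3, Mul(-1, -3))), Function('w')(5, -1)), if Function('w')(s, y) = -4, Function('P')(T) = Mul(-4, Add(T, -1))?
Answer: -80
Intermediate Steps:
Function('P')(T) = Add(4, Mul(-4, T)) (Function('P')(T) = Mul(-4, Add(-1, T)) = Add(4, Mul(-4, T)))
Mul(Add(Function('P')(-4), Add(-3, Mul(-1, -3))), Function('w')(5, -1)) = Mul(Add(Add(4, Mul(-4, -4)), Add(-3, Mul(-1, -3))), -4) = Mul(Add(Add(4, 16), Add(-3, 3)), -4) = Mul(Add(20, 0), -4) = Mul(20, -4) = -80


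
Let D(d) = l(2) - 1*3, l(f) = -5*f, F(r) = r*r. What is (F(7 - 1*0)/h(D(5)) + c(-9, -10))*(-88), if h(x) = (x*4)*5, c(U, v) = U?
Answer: 52558/65 ≈ 808.58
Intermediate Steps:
F(r) = r²
D(d) = -13 (D(d) = -5*2 - 1*3 = -10 - 3 = -13)
h(x) = 20*x (h(x) = (4*x)*5 = 20*x)
(F(7 - 1*0)/h(D(5)) + c(-9, -10))*(-88) = ((7 - 1*0)²/((20*(-13))) - 9)*(-88) = ((7 + 0)²/(-260) - 9)*(-88) = (7²*(-1/260) - 9)*(-88) = (49*(-1/260) - 9)*(-88) = (-49/260 - 9)*(-88) = -2389/260*(-88) = 52558/65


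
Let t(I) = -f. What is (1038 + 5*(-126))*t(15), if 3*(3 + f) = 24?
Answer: -2040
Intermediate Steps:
f = 5 (f = -3 + (⅓)*24 = -3 + 8 = 5)
t(I) = -5 (t(I) = -1*5 = -5)
(1038 + 5*(-126))*t(15) = (1038 + 5*(-126))*(-5) = (1038 - 630)*(-5) = 408*(-5) = -2040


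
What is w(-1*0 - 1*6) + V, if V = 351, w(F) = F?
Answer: 345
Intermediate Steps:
w(-1*0 - 1*6) + V = (-1*0 - 1*6) + 351 = (0 - 6) + 351 = -6 + 351 = 345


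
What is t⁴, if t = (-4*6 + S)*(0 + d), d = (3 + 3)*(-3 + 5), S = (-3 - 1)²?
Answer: 84934656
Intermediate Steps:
S = 16 (S = (-4)² = 16)
d = 12 (d = 6*2 = 12)
t = -96 (t = (-4*6 + 16)*(0 + 12) = (-24 + 16)*12 = -8*12 = -96)
t⁴ = (-96)⁴ = 84934656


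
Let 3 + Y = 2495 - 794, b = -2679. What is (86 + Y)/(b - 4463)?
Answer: -892/3571 ≈ -0.24979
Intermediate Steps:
Y = 1698 (Y = -3 + (2495 - 794) = -3 + 1701 = 1698)
(86 + Y)/(b - 4463) = (86 + 1698)/(-2679 - 4463) = 1784/(-7142) = 1784*(-1/7142) = -892/3571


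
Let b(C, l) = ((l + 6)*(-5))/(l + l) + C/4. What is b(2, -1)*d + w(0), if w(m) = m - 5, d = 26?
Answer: 333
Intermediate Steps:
w(m) = -5 + m
b(C, l) = C/4 + (-30 - 5*l)/(2*l) (b(C, l) = ((6 + l)*(-5))/((2*l)) + C*(¼) = (-30 - 5*l)*(1/(2*l)) + C/4 = (-30 - 5*l)/(2*l) + C/4 = C/4 + (-30 - 5*l)/(2*l))
b(2, -1)*d + w(0) = ((¼)*(-60 - (-10 + 2))/(-1))*26 + (-5 + 0) = ((¼)*(-1)*(-60 - 1*(-8)))*26 - 5 = ((¼)*(-1)*(-60 + 8))*26 - 5 = ((¼)*(-1)*(-52))*26 - 5 = 13*26 - 5 = 338 - 5 = 333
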